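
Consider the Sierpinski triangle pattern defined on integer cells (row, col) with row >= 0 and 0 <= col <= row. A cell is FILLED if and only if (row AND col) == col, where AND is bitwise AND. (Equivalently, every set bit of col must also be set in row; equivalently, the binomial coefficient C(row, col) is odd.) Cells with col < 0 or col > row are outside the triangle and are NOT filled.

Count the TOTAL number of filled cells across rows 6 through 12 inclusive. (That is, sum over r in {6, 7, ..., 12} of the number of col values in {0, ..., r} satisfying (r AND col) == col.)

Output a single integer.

r6=110 pc2: +4 =4
r7=111 pc3: +8 =12
r8=1000 pc1: +2 =14
r9=1001 pc2: +4 =18
r10=1010 pc2: +4 =22
r11=1011 pc3: +8 =30
r12=1100 pc2: +4 =34

Answer: 34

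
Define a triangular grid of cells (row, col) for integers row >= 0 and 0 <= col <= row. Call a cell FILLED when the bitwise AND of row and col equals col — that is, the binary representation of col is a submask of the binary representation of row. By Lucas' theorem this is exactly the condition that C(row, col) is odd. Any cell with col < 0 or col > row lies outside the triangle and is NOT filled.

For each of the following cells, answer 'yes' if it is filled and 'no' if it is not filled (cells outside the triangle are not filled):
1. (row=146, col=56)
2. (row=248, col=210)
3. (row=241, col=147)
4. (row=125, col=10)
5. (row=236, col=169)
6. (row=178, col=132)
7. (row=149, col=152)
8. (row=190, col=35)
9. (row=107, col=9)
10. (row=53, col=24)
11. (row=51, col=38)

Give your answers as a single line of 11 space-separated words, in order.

(146,56): row=0b10010010, col=0b111000, row AND col = 0b10000 = 16; 16 != 56 -> empty
(248,210): row=0b11111000, col=0b11010010, row AND col = 0b11010000 = 208; 208 != 210 -> empty
(241,147): row=0b11110001, col=0b10010011, row AND col = 0b10010001 = 145; 145 != 147 -> empty
(125,10): row=0b1111101, col=0b1010, row AND col = 0b1000 = 8; 8 != 10 -> empty
(236,169): row=0b11101100, col=0b10101001, row AND col = 0b10101000 = 168; 168 != 169 -> empty
(178,132): row=0b10110010, col=0b10000100, row AND col = 0b10000000 = 128; 128 != 132 -> empty
(149,152): col outside [0, 149] -> not filled
(190,35): row=0b10111110, col=0b100011, row AND col = 0b100010 = 34; 34 != 35 -> empty
(107,9): row=0b1101011, col=0b1001, row AND col = 0b1001 = 9; 9 == 9 -> filled
(53,24): row=0b110101, col=0b11000, row AND col = 0b10000 = 16; 16 != 24 -> empty
(51,38): row=0b110011, col=0b100110, row AND col = 0b100010 = 34; 34 != 38 -> empty

Answer: no no no no no no no no yes no no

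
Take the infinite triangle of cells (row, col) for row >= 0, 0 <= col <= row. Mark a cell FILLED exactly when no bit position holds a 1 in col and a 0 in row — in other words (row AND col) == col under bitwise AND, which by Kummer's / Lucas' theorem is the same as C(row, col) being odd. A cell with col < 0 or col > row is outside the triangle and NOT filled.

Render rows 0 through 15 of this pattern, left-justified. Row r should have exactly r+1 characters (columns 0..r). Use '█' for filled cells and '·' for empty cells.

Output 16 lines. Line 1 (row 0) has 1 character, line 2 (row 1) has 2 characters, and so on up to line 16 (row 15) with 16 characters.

r0=0: █
r1=1: ██
r2=10: █·█
r3=11: ████
r4=100: █···█
r5=101: ██··██
r6=110: █·█·█·█
r7=111: ████████
r8=1000: █·······█
r9=1001: ██······██
r10=1010: █·█·····█·█
r11=1011: ████····████
r12=1100: █···█···█···█
r13=1101: ██··██··██··██
r14=1110: █·█·█·█·█·█·█·█
r15=1111: ████████████████

Answer: █
██
█·█
████
█···█
██··██
█·█·█·█
████████
█·······█
██······██
█·█·····█·█
████····████
█···█···█···█
██··██··██··██
█·█·█·█·█·█·█·█
████████████████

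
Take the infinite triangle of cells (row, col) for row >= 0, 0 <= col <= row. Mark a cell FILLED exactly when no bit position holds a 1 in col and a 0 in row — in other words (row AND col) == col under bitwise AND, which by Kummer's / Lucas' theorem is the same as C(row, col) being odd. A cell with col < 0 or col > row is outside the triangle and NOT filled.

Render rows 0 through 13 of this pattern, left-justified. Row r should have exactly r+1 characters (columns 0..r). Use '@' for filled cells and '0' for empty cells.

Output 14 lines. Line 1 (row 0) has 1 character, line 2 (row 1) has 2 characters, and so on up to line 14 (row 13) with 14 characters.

r0=0: @
r1=1: @@
r2=10: @0@
r3=11: @@@@
r4=100: @000@
r5=101: @@00@@
r6=110: @0@0@0@
r7=111: @@@@@@@@
r8=1000: @0000000@
r9=1001: @@000000@@
r10=1010: @0@00000@0@
r11=1011: @@@@0000@@@@
r12=1100: @000@000@000@
r13=1101: @@00@@00@@00@@

Answer: @
@@
@0@
@@@@
@000@
@@00@@
@0@0@0@
@@@@@@@@
@0000000@
@@000000@@
@0@00000@0@
@@@@0000@@@@
@000@000@000@
@@00@@00@@00@@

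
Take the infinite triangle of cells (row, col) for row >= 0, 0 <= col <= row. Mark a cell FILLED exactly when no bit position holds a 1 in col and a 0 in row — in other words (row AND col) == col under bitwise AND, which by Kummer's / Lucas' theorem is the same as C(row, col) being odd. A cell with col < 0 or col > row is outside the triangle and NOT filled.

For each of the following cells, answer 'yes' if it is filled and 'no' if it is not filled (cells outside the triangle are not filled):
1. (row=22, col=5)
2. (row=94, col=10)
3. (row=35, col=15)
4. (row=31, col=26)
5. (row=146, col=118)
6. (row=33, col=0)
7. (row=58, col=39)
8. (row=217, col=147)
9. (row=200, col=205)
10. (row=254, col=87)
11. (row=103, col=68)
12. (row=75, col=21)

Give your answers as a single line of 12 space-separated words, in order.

(22,5): row=0b10110, col=0b101, row AND col = 0b100 = 4; 4 != 5 -> empty
(94,10): row=0b1011110, col=0b1010, row AND col = 0b1010 = 10; 10 == 10 -> filled
(35,15): row=0b100011, col=0b1111, row AND col = 0b11 = 3; 3 != 15 -> empty
(31,26): row=0b11111, col=0b11010, row AND col = 0b11010 = 26; 26 == 26 -> filled
(146,118): row=0b10010010, col=0b1110110, row AND col = 0b10010 = 18; 18 != 118 -> empty
(33,0): row=0b100001, col=0b0, row AND col = 0b0 = 0; 0 == 0 -> filled
(58,39): row=0b111010, col=0b100111, row AND col = 0b100010 = 34; 34 != 39 -> empty
(217,147): row=0b11011001, col=0b10010011, row AND col = 0b10010001 = 145; 145 != 147 -> empty
(200,205): col outside [0, 200] -> not filled
(254,87): row=0b11111110, col=0b1010111, row AND col = 0b1010110 = 86; 86 != 87 -> empty
(103,68): row=0b1100111, col=0b1000100, row AND col = 0b1000100 = 68; 68 == 68 -> filled
(75,21): row=0b1001011, col=0b10101, row AND col = 0b1 = 1; 1 != 21 -> empty

Answer: no yes no yes no yes no no no no yes no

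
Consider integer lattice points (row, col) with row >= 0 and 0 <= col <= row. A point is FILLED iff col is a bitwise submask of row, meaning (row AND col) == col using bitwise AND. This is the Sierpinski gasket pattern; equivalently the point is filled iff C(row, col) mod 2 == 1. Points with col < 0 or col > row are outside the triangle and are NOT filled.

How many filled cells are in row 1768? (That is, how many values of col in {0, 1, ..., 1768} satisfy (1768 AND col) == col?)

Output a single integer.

Answer: 64

Derivation:
1768 in binary = 11011101000
popcount(1768) = number of 1-bits in 11011101000 = 6
A col c satisfies (1768 AND c) == c iff every set bit of c is also set in 1768; each of the 6 set bits of 1768 can independently be on or off in c.
count = 2^6 = 64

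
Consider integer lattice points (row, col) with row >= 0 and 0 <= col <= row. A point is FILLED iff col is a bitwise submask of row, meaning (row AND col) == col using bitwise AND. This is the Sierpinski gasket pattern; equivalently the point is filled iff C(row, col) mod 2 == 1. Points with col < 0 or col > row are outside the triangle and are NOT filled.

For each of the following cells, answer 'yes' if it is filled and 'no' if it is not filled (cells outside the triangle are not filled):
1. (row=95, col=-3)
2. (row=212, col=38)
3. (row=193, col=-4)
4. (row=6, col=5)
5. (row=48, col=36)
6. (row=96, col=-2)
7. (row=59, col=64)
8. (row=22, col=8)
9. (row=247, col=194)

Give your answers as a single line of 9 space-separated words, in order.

(95,-3): col outside [0, 95] -> not filled
(212,38): row=0b11010100, col=0b100110, row AND col = 0b100 = 4; 4 != 38 -> empty
(193,-4): col outside [0, 193] -> not filled
(6,5): row=0b110, col=0b101, row AND col = 0b100 = 4; 4 != 5 -> empty
(48,36): row=0b110000, col=0b100100, row AND col = 0b100000 = 32; 32 != 36 -> empty
(96,-2): col outside [0, 96] -> not filled
(59,64): col outside [0, 59] -> not filled
(22,8): row=0b10110, col=0b1000, row AND col = 0b0 = 0; 0 != 8 -> empty
(247,194): row=0b11110111, col=0b11000010, row AND col = 0b11000010 = 194; 194 == 194 -> filled

Answer: no no no no no no no no yes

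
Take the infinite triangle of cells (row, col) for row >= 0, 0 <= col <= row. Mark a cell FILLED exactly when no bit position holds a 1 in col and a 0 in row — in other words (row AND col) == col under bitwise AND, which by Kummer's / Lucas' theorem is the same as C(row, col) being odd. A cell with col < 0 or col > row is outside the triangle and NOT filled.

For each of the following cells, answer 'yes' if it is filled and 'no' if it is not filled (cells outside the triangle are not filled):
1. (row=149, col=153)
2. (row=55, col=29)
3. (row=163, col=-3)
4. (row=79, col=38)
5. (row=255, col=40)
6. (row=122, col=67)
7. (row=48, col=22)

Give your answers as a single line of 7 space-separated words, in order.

Answer: no no no no yes no no

Derivation:
(149,153): col outside [0, 149] -> not filled
(55,29): row=0b110111, col=0b11101, row AND col = 0b10101 = 21; 21 != 29 -> empty
(163,-3): col outside [0, 163] -> not filled
(79,38): row=0b1001111, col=0b100110, row AND col = 0b110 = 6; 6 != 38 -> empty
(255,40): row=0b11111111, col=0b101000, row AND col = 0b101000 = 40; 40 == 40 -> filled
(122,67): row=0b1111010, col=0b1000011, row AND col = 0b1000010 = 66; 66 != 67 -> empty
(48,22): row=0b110000, col=0b10110, row AND col = 0b10000 = 16; 16 != 22 -> empty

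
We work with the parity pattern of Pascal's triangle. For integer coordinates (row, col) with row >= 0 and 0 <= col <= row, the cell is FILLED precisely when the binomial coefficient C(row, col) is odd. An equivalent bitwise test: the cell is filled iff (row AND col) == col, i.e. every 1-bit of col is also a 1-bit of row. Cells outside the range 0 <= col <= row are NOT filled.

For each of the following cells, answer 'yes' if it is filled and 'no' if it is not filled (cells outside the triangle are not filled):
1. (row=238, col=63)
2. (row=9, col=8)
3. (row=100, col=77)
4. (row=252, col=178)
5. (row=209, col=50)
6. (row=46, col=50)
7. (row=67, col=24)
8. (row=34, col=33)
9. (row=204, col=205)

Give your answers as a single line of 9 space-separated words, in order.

Answer: no yes no no no no no no no

Derivation:
(238,63): row=0b11101110, col=0b111111, row AND col = 0b101110 = 46; 46 != 63 -> empty
(9,8): row=0b1001, col=0b1000, row AND col = 0b1000 = 8; 8 == 8 -> filled
(100,77): row=0b1100100, col=0b1001101, row AND col = 0b1000100 = 68; 68 != 77 -> empty
(252,178): row=0b11111100, col=0b10110010, row AND col = 0b10110000 = 176; 176 != 178 -> empty
(209,50): row=0b11010001, col=0b110010, row AND col = 0b10000 = 16; 16 != 50 -> empty
(46,50): col outside [0, 46] -> not filled
(67,24): row=0b1000011, col=0b11000, row AND col = 0b0 = 0; 0 != 24 -> empty
(34,33): row=0b100010, col=0b100001, row AND col = 0b100000 = 32; 32 != 33 -> empty
(204,205): col outside [0, 204] -> not filled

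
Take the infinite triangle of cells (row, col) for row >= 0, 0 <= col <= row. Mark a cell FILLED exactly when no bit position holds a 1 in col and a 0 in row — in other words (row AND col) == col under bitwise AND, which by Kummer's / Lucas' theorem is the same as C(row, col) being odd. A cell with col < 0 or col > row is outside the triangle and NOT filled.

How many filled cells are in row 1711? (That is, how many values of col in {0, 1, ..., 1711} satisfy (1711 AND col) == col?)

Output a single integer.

1711 in binary = 11010101111
popcount(1711) = number of 1-bits in 11010101111 = 8
A col c satisfies (1711 AND c) == c iff every set bit of c is also set in 1711; each of the 8 set bits of 1711 can independently be on or off in c.
count = 2^8 = 256

Answer: 256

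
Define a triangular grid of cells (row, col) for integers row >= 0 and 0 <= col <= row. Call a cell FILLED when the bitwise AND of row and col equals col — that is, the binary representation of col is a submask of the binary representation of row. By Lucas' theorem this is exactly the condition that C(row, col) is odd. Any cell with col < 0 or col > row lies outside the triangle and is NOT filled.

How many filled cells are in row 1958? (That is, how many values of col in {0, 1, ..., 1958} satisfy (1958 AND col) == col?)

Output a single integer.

Answer: 128

Derivation:
1958 in binary = 11110100110
popcount(1958) = number of 1-bits in 11110100110 = 7
A col c satisfies (1958 AND c) == c iff every set bit of c is also set in 1958; each of the 7 set bits of 1958 can independently be on or off in c.
count = 2^7 = 128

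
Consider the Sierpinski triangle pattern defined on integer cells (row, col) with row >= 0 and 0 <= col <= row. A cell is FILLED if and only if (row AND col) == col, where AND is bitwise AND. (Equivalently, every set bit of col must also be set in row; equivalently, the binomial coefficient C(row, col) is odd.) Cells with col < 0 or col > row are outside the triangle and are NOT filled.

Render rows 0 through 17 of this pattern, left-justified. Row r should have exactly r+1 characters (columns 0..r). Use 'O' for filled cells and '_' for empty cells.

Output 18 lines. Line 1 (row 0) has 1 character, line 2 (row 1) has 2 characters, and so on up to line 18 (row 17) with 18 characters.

r0=0: O
r1=1: OO
r2=10: O_O
r3=11: OOOO
r4=100: O___O
r5=101: OO__OO
r6=110: O_O_O_O
r7=111: OOOOOOOO
r8=1000: O_______O
r9=1001: OO______OO
r10=1010: O_O_____O_O
r11=1011: OOOO____OOOO
r12=1100: O___O___O___O
r13=1101: OO__OO__OO__OO
r14=1110: O_O_O_O_O_O_O_O
r15=1111: OOOOOOOOOOOOOOOO
r16=10000: O_______________O
r17=10001: OO______________OO

Answer: O
OO
O_O
OOOO
O___O
OO__OO
O_O_O_O
OOOOOOOO
O_______O
OO______OO
O_O_____O_O
OOOO____OOOO
O___O___O___O
OO__OO__OO__OO
O_O_O_O_O_O_O_O
OOOOOOOOOOOOOOOO
O_______________O
OO______________OO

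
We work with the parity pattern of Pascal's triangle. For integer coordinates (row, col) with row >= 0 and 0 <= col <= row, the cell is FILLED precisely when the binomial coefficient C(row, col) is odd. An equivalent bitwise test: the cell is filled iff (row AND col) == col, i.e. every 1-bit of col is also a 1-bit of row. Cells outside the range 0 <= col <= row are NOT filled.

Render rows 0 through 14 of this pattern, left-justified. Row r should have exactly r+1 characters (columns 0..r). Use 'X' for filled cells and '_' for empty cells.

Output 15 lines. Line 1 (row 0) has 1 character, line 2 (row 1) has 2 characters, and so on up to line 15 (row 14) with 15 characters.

r0=0: X
r1=1: XX
r2=10: X_X
r3=11: XXXX
r4=100: X___X
r5=101: XX__XX
r6=110: X_X_X_X
r7=111: XXXXXXXX
r8=1000: X_______X
r9=1001: XX______XX
r10=1010: X_X_____X_X
r11=1011: XXXX____XXXX
r12=1100: X___X___X___X
r13=1101: XX__XX__XX__XX
r14=1110: X_X_X_X_X_X_X_X

Answer: X
XX
X_X
XXXX
X___X
XX__XX
X_X_X_X
XXXXXXXX
X_______X
XX______XX
X_X_____X_X
XXXX____XXXX
X___X___X___X
XX__XX__XX__XX
X_X_X_X_X_X_X_X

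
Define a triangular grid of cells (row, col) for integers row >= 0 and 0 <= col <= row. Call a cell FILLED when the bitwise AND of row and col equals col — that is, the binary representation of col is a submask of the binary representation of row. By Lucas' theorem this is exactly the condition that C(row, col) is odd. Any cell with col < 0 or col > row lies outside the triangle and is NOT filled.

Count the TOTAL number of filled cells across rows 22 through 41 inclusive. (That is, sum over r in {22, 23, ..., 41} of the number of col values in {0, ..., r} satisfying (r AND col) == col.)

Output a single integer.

Answer: 198

Derivation:
r22=10110 pc3: +8 =8
r23=10111 pc4: +16 =24
r24=11000 pc2: +4 =28
r25=11001 pc3: +8 =36
r26=11010 pc3: +8 =44
r27=11011 pc4: +16 =60
r28=11100 pc3: +8 =68
r29=11101 pc4: +16 =84
r30=11110 pc4: +16 =100
r31=11111 pc5: +32 =132
r32=100000 pc1: +2 =134
r33=100001 pc2: +4 =138
r34=100010 pc2: +4 =142
r35=100011 pc3: +8 =150
r36=100100 pc2: +4 =154
r37=100101 pc3: +8 =162
r38=100110 pc3: +8 =170
r39=100111 pc4: +16 =186
r40=101000 pc2: +4 =190
r41=101001 pc3: +8 =198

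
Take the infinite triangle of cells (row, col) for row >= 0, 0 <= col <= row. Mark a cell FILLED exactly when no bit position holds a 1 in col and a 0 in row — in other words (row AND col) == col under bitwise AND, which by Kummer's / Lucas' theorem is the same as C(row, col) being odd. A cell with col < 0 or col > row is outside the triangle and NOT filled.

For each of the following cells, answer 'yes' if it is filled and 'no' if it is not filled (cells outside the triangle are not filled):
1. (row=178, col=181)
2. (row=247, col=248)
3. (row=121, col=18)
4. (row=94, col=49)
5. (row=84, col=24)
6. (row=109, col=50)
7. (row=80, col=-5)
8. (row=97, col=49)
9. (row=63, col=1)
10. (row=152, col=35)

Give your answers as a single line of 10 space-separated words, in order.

Answer: no no no no no no no no yes no

Derivation:
(178,181): col outside [0, 178] -> not filled
(247,248): col outside [0, 247] -> not filled
(121,18): row=0b1111001, col=0b10010, row AND col = 0b10000 = 16; 16 != 18 -> empty
(94,49): row=0b1011110, col=0b110001, row AND col = 0b10000 = 16; 16 != 49 -> empty
(84,24): row=0b1010100, col=0b11000, row AND col = 0b10000 = 16; 16 != 24 -> empty
(109,50): row=0b1101101, col=0b110010, row AND col = 0b100000 = 32; 32 != 50 -> empty
(80,-5): col outside [0, 80] -> not filled
(97,49): row=0b1100001, col=0b110001, row AND col = 0b100001 = 33; 33 != 49 -> empty
(63,1): row=0b111111, col=0b1, row AND col = 0b1 = 1; 1 == 1 -> filled
(152,35): row=0b10011000, col=0b100011, row AND col = 0b0 = 0; 0 != 35 -> empty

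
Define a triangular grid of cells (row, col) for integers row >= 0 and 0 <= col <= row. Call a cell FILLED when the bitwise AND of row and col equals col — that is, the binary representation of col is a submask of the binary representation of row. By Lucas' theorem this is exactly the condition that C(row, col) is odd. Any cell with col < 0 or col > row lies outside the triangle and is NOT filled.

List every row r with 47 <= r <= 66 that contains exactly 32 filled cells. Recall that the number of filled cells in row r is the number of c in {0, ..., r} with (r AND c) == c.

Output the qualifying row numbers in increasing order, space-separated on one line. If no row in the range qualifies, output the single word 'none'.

Row r has 2^popcount(r) filled cells, so we need popcount(r) = log2(32) = 5.
Scan r = 47..66 and keep those with exactly 5 one-bits:
r=47=101111 popcount=5 -> KEEP
r=48=110000 popcount=2 -> skip
r=49=110001 popcount=3 -> skip
r=50=110010 popcount=3 -> skip
r=51=110011 popcount=4 -> skip
r=52=110100 popcount=3 -> skip
r=53=110101 popcount=4 -> skip
r=54=110110 popcount=4 -> skip
r=55=110111 popcount=5 -> KEEP
r=56=111000 popcount=3 -> skip
r=57=111001 popcount=4 -> skip
r=58=111010 popcount=4 -> skip
r=59=111011 popcount=5 -> KEEP
r=60=111100 popcount=4 -> skip
r=61=111101 popcount=5 -> KEEP
r=62=111110 popcount=5 -> KEEP
r=63=111111 popcount=6 -> skip
r=64=1000000 popcount=1 -> skip
r=65=1000001 popcount=2 -> skip
r=66=1000010 popcount=2 -> skip
Kept rows: 47 55 59 61 62

Answer: 47 55 59 61 62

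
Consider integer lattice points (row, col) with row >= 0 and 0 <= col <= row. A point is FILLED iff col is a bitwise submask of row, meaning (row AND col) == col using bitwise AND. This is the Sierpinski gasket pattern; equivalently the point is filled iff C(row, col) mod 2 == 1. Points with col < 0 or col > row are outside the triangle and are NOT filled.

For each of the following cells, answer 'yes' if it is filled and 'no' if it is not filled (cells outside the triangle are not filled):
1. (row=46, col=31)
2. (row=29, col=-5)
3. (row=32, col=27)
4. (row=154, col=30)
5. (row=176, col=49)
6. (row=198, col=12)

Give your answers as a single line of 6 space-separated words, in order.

(46,31): row=0b101110, col=0b11111, row AND col = 0b1110 = 14; 14 != 31 -> empty
(29,-5): col outside [0, 29] -> not filled
(32,27): row=0b100000, col=0b11011, row AND col = 0b0 = 0; 0 != 27 -> empty
(154,30): row=0b10011010, col=0b11110, row AND col = 0b11010 = 26; 26 != 30 -> empty
(176,49): row=0b10110000, col=0b110001, row AND col = 0b110000 = 48; 48 != 49 -> empty
(198,12): row=0b11000110, col=0b1100, row AND col = 0b100 = 4; 4 != 12 -> empty

Answer: no no no no no no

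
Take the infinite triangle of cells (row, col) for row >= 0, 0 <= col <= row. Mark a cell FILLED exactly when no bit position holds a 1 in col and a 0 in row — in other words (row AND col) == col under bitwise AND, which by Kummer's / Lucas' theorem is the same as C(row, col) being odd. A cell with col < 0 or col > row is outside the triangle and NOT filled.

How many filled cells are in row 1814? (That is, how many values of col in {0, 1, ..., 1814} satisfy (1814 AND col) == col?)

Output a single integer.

Answer: 64

Derivation:
1814 in binary = 11100010110
popcount(1814) = number of 1-bits in 11100010110 = 6
A col c satisfies (1814 AND c) == c iff every set bit of c is also set in 1814; each of the 6 set bits of 1814 can independently be on or off in c.
count = 2^6 = 64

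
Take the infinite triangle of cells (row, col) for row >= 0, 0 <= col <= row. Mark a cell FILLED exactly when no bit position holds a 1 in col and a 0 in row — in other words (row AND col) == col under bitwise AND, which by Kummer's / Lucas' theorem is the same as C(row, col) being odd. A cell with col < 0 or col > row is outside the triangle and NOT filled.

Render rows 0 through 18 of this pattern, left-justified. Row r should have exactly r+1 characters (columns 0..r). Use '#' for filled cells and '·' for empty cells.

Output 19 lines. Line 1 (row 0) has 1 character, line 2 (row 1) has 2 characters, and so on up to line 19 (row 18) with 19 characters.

Answer: #
##
#·#
####
#···#
##··##
#·#·#·#
########
#·······#
##······##
#·#·····#·#
####····####
#···#···#···#
##··##··##··##
#·#·#·#·#·#·#·#
################
#···············#
##··············##
#·#·············#·#

Derivation:
r0=0: #
r1=1: ##
r2=10: #·#
r3=11: ####
r4=100: #···#
r5=101: ##··##
r6=110: #·#·#·#
r7=111: ########
r8=1000: #·······#
r9=1001: ##······##
r10=1010: #·#·····#·#
r11=1011: ####····####
r12=1100: #···#···#···#
r13=1101: ##··##··##··##
r14=1110: #·#·#·#·#·#·#·#
r15=1111: ################
r16=10000: #···············#
r17=10001: ##··············##
r18=10010: #·#·············#·#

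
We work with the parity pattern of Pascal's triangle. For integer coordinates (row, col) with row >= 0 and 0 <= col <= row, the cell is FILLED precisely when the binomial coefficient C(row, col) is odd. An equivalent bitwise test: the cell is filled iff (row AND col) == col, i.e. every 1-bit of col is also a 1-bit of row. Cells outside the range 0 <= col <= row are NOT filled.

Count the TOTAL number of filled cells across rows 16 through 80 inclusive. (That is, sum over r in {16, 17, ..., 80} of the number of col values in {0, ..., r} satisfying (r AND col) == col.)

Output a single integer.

r16=10000 pc1: +2 =2
r17=10001 pc2: +4 =6
r18=10010 pc2: +4 =10
r19=10011 pc3: +8 =18
r20=10100 pc2: +4 =22
r21=10101 pc3: +8 =30
r22=10110 pc3: +8 =38
r23=10111 pc4: +16 =54
r24=11000 pc2: +4 =58
r25=11001 pc3: +8 =66
r26=11010 pc3: +8 =74
r27=11011 pc4: +16 =90
r28=11100 pc3: +8 =98
r29=11101 pc4: +16 =114
r30=11110 pc4: +16 =130
r31=11111 pc5: +32 =162
r32=100000 pc1: +2 =164
r33=100001 pc2: +4 =168
r34=100010 pc2: +4 =172
r35=100011 pc3: +8 =180
r36=100100 pc2: +4 =184
r37=100101 pc3: +8 =192
r38=100110 pc3: +8 =200
r39=100111 pc4: +16 =216
r40=101000 pc2: +4 =220
r41=101001 pc3: +8 =228
r42=101010 pc3: +8 =236
r43=101011 pc4: +16 =252
r44=101100 pc3: +8 =260
r45=101101 pc4: +16 =276
r46=101110 pc4: +16 =292
r47=101111 pc5: +32 =324
r48=110000 pc2: +4 =328
r49=110001 pc3: +8 =336
r50=110010 pc3: +8 =344
r51=110011 pc4: +16 =360
r52=110100 pc3: +8 =368
r53=110101 pc4: +16 =384
r54=110110 pc4: +16 =400
r55=110111 pc5: +32 =432
r56=111000 pc3: +8 =440
r57=111001 pc4: +16 =456
r58=111010 pc4: +16 =472
r59=111011 pc5: +32 =504
r60=111100 pc4: +16 =520
r61=111101 pc5: +32 =552
r62=111110 pc5: +32 =584
r63=111111 pc6: +64 =648
r64=1000000 pc1: +2 =650
r65=1000001 pc2: +4 =654
r66=1000010 pc2: +4 =658
r67=1000011 pc3: +8 =666
r68=1000100 pc2: +4 =670
r69=1000101 pc3: +8 =678
r70=1000110 pc3: +8 =686
r71=1000111 pc4: +16 =702
r72=1001000 pc2: +4 =706
r73=1001001 pc3: +8 =714
r74=1001010 pc3: +8 =722
r75=1001011 pc4: +16 =738
r76=1001100 pc3: +8 =746
r77=1001101 pc4: +16 =762
r78=1001110 pc4: +16 =778
r79=1001111 pc5: +32 =810
r80=1010000 pc2: +4 =814

Answer: 814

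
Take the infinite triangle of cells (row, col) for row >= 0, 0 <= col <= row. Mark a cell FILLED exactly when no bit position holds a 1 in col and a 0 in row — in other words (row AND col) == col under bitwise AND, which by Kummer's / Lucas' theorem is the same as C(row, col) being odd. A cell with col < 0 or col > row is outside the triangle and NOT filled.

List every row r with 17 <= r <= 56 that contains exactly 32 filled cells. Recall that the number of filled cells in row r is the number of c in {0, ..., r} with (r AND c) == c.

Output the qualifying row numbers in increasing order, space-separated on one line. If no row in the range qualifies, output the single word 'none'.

Answer: 31 47 55

Derivation:
Row r has 2^popcount(r) filled cells, so we need popcount(r) = log2(32) = 5.
Scan r = 17..56 and keep those with exactly 5 one-bits:
r=17=10001 popcount=2 -> skip
r=18=10010 popcount=2 -> skip
r=19=10011 popcount=3 -> skip
r=20=10100 popcount=2 -> skip
r=21=10101 popcount=3 -> skip
r=22=10110 popcount=3 -> skip
r=23=10111 popcount=4 -> skip
r=24=11000 popcount=2 -> skip
r=25=11001 popcount=3 -> skip
r=26=11010 popcount=3 -> skip
r=27=11011 popcount=4 -> skip
r=28=11100 popcount=3 -> skip
r=29=11101 popcount=4 -> skip
r=30=11110 popcount=4 -> skip
r=31=11111 popcount=5 -> KEEP
r=32=100000 popcount=1 -> skip
r=33=100001 popcount=2 -> skip
r=34=100010 popcount=2 -> skip
r=35=100011 popcount=3 -> skip
r=36=100100 popcount=2 -> skip
r=37=100101 popcount=3 -> skip
r=38=100110 popcount=3 -> skip
r=39=100111 popcount=4 -> skip
r=40=101000 popcount=2 -> skip
r=41=101001 popcount=3 -> skip
r=42=101010 popcount=3 -> skip
r=43=101011 popcount=4 -> skip
r=44=101100 popcount=3 -> skip
r=45=101101 popcount=4 -> skip
r=46=101110 popcount=4 -> skip
r=47=101111 popcount=5 -> KEEP
r=48=110000 popcount=2 -> skip
r=49=110001 popcount=3 -> skip
r=50=110010 popcount=3 -> skip
r=51=110011 popcount=4 -> skip
r=52=110100 popcount=3 -> skip
r=53=110101 popcount=4 -> skip
r=54=110110 popcount=4 -> skip
r=55=110111 popcount=5 -> KEEP
r=56=111000 popcount=3 -> skip
Kept rows: 31 47 55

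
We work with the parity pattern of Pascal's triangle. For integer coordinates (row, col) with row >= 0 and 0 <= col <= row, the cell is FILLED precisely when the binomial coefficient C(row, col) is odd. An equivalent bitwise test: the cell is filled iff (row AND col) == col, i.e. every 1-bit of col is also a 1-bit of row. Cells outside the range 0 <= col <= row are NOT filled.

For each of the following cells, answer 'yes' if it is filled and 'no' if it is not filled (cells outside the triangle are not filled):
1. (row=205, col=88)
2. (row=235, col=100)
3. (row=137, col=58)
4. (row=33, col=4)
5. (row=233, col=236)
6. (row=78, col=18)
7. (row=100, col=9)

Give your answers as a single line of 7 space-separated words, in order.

Answer: no no no no no no no

Derivation:
(205,88): row=0b11001101, col=0b1011000, row AND col = 0b1001000 = 72; 72 != 88 -> empty
(235,100): row=0b11101011, col=0b1100100, row AND col = 0b1100000 = 96; 96 != 100 -> empty
(137,58): row=0b10001001, col=0b111010, row AND col = 0b1000 = 8; 8 != 58 -> empty
(33,4): row=0b100001, col=0b100, row AND col = 0b0 = 0; 0 != 4 -> empty
(233,236): col outside [0, 233] -> not filled
(78,18): row=0b1001110, col=0b10010, row AND col = 0b10 = 2; 2 != 18 -> empty
(100,9): row=0b1100100, col=0b1001, row AND col = 0b0 = 0; 0 != 9 -> empty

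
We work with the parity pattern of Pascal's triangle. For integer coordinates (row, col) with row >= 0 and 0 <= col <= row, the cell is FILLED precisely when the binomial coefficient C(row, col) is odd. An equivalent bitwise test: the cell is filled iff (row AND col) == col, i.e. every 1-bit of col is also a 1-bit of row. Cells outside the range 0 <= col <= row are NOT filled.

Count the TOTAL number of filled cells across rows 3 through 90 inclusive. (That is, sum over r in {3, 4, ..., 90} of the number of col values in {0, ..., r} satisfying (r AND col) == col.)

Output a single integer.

r3=11 pc2: +4 =4
r4=100 pc1: +2 =6
r5=101 pc2: +4 =10
r6=110 pc2: +4 =14
r7=111 pc3: +8 =22
r8=1000 pc1: +2 =24
r9=1001 pc2: +4 =28
r10=1010 pc2: +4 =32
r11=1011 pc3: +8 =40
r12=1100 pc2: +4 =44
r13=1101 pc3: +8 =52
r14=1110 pc3: +8 =60
r15=1111 pc4: +16 =76
r16=10000 pc1: +2 =78
r17=10001 pc2: +4 =82
r18=10010 pc2: +4 =86
r19=10011 pc3: +8 =94
r20=10100 pc2: +4 =98
r21=10101 pc3: +8 =106
r22=10110 pc3: +8 =114
r23=10111 pc4: +16 =130
r24=11000 pc2: +4 =134
r25=11001 pc3: +8 =142
r26=11010 pc3: +8 =150
r27=11011 pc4: +16 =166
r28=11100 pc3: +8 =174
r29=11101 pc4: +16 =190
r30=11110 pc4: +16 =206
r31=11111 pc5: +32 =238
r32=100000 pc1: +2 =240
r33=100001 pc2: +4 =244
r34=100010 pc2: +4 =248
r35=100011 pc3: +8 =256
r36=100100 pc2: +4 =260
r37=100101 pc3: +8 =268
r38=100110 pc3: +8 =276
r39=100111 pc4: +16 =292
r40=101000 pc2: +4 =296
r41=101001 pc3: +8 =304
r42=101010 pc3: +8 =312
r43=101011 pc4: +16 =328
r44=101100 pc3: +8 =336
r45=101101 pc4: +16 =352
r46=101110 pc4: +16 =368
r47=101111 pc5: +32 =400
r48=110000 pc2: +4 =404
r49=110001 pc3: +8 =412
r50=110010 pc3: +8 =420
r51=110011 pc4: +16 =436
r52=110100 pc3: +8 =444
r53=110101 pc4: +16 =460
r54=110110 pc4: +16 =476
r55=110111 pc5: +32 =508
r56=111000 pc3: +8 =516
r57=111001 pc4: +16 =532
r58=111010 pc4: +16 =548
r59=111011 pc5: +32 =580
r60=111100 pc4: +16 =596
r61=111101 pc5: +32 =628
r62=111110 pc5: +32 =660
r63=111111 pc6: +64 =724
r64=1000000 pc1: +2 =726
r65=1000001 pc2: +4 =730
r66=1000010 pc2: +4 =734
r67=1000011 pc3: +8 =742
r68=1000100 pc2: +4 =746
r69=1000101 pc3: +8 =754
r70=1000110 pc3: +8 =762
r71=1000111 pc4: +16 =778
r72=1001000 pc2: +4 =782
r73=1001001 pc3: +8 =790
r74=1001010 pc3: +8 =798
r75=1001011 pc4: +16 =814
r76=1001100 pc3: +8 =822
r77=1001101 pc4: +16 =838
r78=1001110 pc4: +16 =854
r79=1001111 pc5: +32 =886
r80=1010000 pc2: +4 =890
r81=1010001 pc3: +8 =898
r82=1010010 pc3: +8 =906
r83=1010011 pc4: +16 =922
r84=1010100 pc3: +8 =930
r85=1010101 pc4: +16 =946
r86=1010110 pc4: +16 =962
r87=1010111 pc5: +32 =994
r88=1011000 pc3: +8 =1002
r89=1011001 pc4: +16 =1018
r90=1011010 pc4: +16 =1034

Answer: 1034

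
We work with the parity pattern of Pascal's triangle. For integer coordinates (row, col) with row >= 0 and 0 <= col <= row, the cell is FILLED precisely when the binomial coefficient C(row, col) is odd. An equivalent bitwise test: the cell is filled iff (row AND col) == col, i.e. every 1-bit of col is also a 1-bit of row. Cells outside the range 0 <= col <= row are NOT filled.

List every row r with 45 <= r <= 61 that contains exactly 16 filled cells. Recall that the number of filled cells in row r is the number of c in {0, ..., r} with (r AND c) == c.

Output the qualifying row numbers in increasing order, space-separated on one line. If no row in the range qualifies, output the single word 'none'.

Row r has 2^popcount(r) filled cells, so we need popcount(r) = log2(16) = 4.
Scan r = 45..61 and keep those with exactly 4 one-bits:
r=45=101101 popcount=4 -> KEEP
r=46=101110 popcount=4 -> KEEP
r=47=101111 popcount=5 -> skip
r=48=110000 popcount=2 -> skip
r=49=110001 popcount=3 -> skip
r=50=110010 popcount=3 -> skip
r=51=110011 popcount=4 -> KEEP
r=52=110100 popcount=3 -> skip
r=53=110101 popcount=4 -> KEEP
r=54=110110 popcount=4 -> KEEP
r=55=110111 popcount=5 -> skip
r=56=111000 popcount=3 -> skip
r=57=111001 popcount=4 -> KEEP
r=58=111010 popcount=4 -> KEEP
r=59=111011 popcount=5 -> skip
r=60=111100 popcount=4 -> KEEP
r=61=111101 popcount=5 -> skip
Kept rows: 45 46 51 53 54 57 58 60

Answer: 45 46 51 53 54 57 58 60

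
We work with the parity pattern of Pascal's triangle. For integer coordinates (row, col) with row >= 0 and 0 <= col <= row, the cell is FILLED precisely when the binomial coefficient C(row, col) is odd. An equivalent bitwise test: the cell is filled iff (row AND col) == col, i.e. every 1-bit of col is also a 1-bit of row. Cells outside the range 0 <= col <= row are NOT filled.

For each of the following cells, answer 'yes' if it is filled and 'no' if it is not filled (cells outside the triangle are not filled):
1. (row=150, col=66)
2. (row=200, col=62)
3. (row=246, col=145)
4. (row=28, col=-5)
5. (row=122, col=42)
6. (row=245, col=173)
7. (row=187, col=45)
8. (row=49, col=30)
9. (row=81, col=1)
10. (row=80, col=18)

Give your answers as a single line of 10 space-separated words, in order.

Answer: no no no no yes no no no yes no

Derivation:
(150,66): row=0b10010110, col=0b1000010, row AND col = 0b10 = 2; 2 != 66 -> empty
(200,62): row=0b11001000, col=0b111110, row AND col = 0b1000 = 8; 8 != 62 -> empty
(246,145): row=0b11110110, col=0b10010001, row AND col = 0b10010000 = 144; 144 != 145 -> empty
(28,-5): col outside [0, 28] -> not filled
(122,42): row=0b1111010, col=0b101010, row AND col = 0b101010 = 42; 42 == 42 -> filled
(245,173): row=0b11110101, col=0b10101101, row AND col = 0b10100101 = 165; 165 != 173 -> empty
(187,45): row=0b10111011, col=0b101101, row AND col = 0b101001 = 41; 41 != 45 -> empty
(49,30): row=0b110001, col=0b11110, row AND col = 0b10000 = 16; 16 != 30 -> empty
(81,1): row=0b1010001, col=0b1, row AND col = 0b1 = 1; 1 == 1 -> filled
(80,18): row=0b1010000, col=0b10010, row AND col = 0b10000 = 16; 16 != 18 -> empty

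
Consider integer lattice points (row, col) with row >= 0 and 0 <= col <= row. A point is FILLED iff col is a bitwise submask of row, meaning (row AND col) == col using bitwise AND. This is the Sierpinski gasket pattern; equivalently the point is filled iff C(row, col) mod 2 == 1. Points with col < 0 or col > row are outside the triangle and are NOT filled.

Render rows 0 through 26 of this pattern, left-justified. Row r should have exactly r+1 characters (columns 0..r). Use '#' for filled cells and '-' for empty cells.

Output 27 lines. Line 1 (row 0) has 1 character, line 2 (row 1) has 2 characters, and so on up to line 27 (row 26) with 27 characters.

r0=0: #
r1=1: ##
r2=10: #-#
r3=11: ####
r4=100: #---#
r5=101: ##--##
r6=110: #-#-#-#
r7=111: ########
r8=1000: #-------#
r9=1001: ##------##
r10=1010: #-#-----#-#
r11=1011: ####----####
r12=1100: #---#---#---#
r13=1101: ##--##--##--##
r14=1110: #-#-#-#-#-#-#-#
r15=1111: ################
r16=10000: #---------------#
r17=10001: ##--------------##
r18=10010: #-#-------------#-#
r19=10011: ####------------####
r20=10100: #---#-----------#---#
r21=10101: ##--##----------##--##
r22=10110: #-#-#-#---------#-#-#-#
r23=10111: ########--------########
r24=11000: #-------#-------#-------#
r25=11001: ##------##------##------##
r26=11010: #-#-----#-#-----#-#-----#-#

Answer: #
##
#-#
####
#---#
##--##
#-#-#-#
########
#-------#
##------##
#-#-----#-#
####----####
#---#---#---#
##--##--##--##
#-#-#-#-#-#-#-#
################
#---------------#
##--------------##
#-#-------------#-#
####------------####
#---#-----------#---#
##--##----------##--##
#-#-#-#---------#-#-#-#
########--------########
#-------#-------#-------#
##------##------##------##
#-#-----#-#-----#-#-----#-#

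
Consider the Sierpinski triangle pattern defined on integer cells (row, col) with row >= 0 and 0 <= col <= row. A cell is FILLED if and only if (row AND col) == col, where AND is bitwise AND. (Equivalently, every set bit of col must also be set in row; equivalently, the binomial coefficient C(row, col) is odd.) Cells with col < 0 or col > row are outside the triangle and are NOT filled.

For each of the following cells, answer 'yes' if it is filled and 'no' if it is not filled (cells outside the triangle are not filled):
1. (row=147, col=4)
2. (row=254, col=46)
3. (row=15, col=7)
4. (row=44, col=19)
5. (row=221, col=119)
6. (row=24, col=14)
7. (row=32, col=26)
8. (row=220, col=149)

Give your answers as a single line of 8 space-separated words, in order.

Answer: no yes yes no no no no no

Derivation:
(147,4): row=0b10010011, col=0b100, row AND col = 0b0 = 0; 0 != 4 -> empty
(254,46): row=0b11111110, col=0b101110, row AND col = 0b101110 = 46; 46 == 46 -> filled
(15,7): row=0b1111, col=0b111, row AND col = 0b111 = 7; 7 == 7 -> filled
(44,19): row=0b101100, col=0b10011, row AND col = 0b0 = 0; 0 != 19 -> empty
(221,119): row=0b11011101, col=0b1110111, row AND col = 0b1010101 = 85; 85 != 119 -> empty
(24,14): row=0b11000, col=0b1110, row AND col = 0b1000 = 8; 8 != 14 -> empty
(32,26): row=0b100000, col=0b11010, row AND col = 0b0 = 0; 0 != 26 -> empty
(220,149): row=0b11011100, col=0b10010101, row AND col = 0b10010100 = 148; 148 != 149 -> empty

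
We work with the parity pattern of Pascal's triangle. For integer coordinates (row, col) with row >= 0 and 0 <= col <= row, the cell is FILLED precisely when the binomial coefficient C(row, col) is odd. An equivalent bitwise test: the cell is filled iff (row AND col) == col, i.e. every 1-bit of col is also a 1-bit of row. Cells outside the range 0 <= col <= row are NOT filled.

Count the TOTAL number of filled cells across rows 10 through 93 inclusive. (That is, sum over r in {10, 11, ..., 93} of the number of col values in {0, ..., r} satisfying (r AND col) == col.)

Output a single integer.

r10=1010 pc2: +4 =4
r11=1011 pc3: +8 =12
r12=1100 pc2: +4 =16
r13=1101 pc3: +8 =24
r14=1110 pc3: +8 =32
r15=1111 pc4: +16 =48
r16=10000 pc1: +2 =50
r17=10001 pc2: +4 =54
r18=10010 pc2: +4 =58
r19=10011 pc3: +8 =66
r20=10100 pc2: +4 =70
r21=10101 pc3: +8 =78
r22=10110 pc3: +8 =86
r23=10111 pc4: +16 =102
r24=11000 pc2: +4 =106
r25=11001 pc3: +8 =114
r26=11010 pc3: +8 =122
r27=11011 pc4: +16 =138
r28=11100 pc3: +8 =146
r29=11101 pc4: +16 =162
r30=11110 pc4: +16 =178
r31=11111 pc5: +32 =210
r32=100000 pc1: +2 =212
r33=100001 pc2: +4 =216
r34=100010 pc2: +4 =220
r35=100011 pc3: +8 =228
r36=100100 pc2: +4 =232
r37=100101 pc3: +8 =240
r38=100110 pc3: +8 =248
r39=100111 pc4: +16 =264
r40=101000 pc2: +4 =268
r41=101001 pc3: +8 =276
r42=101010 pc3: +8 =284
r43=101011 pc4: +16 =300
r44=101100 pc3: +8 =308
r45=101101 pc4: +16 =324
r46=101110 pc4: +16 =340
r47=101111 pc5: +32 =372
r48=110000 pc2: +4 =376
r49=110001 pc3: +8 =384
r50=110010 pc3: +8 =392
r51=110011 pc4: +16 =408
r52=110100 pc3: +8 =416
r53=110101 pc4: +16 =432
r54=110110 pc4: +16 =448
r55=110111 pc5: +32 =480
r56=111000 pc3: +8 =488
r57=111001 pc4: +16 =504
r58=111010 pc4: +16 =520
r59=111011 pc5: +32 =552
r60=111100 pc4: +16 =568
r61=111101 pc5: +32 =600
r62=111110 pc5: +32 =632
r63=111111 pc6: +64 =696
r64=1000000 pc1: +2 =698
r65=1000001 pc2: +4 =702
r66=1000010 pc2: +4 =706
r67=1000011 pc3: +8 =714
r68=1000100 pc2: +4 =718
r69=1000101 pc3: +8 =726
r70=1000110 pc3: +8 =734
r71=1000111 pc4: +16 =750
r72=1001000 pc2: +4 =754
r73=1001001 pc3: +8 =762
r74=1001010 pc3: +8 =770
r75=1001011 pc4: +16 =786
r76=1001100 pc3: +8 =794
r77=1001101 pc4: +16 =810
r78=1001110 pc4: +16 =826
r79=1001111 pc5: +32 =858
r80=1010000 pc2: +4 =862
r81=1010001 pc3: +8 =870
r82=1010010 pc3: +8 =878
r83=1010011 pc4: +16 =894
r84=1010100 pc3: +8 =902
r85=1010101 pc4: +16 =918
r86=1010110 pc4: +16 =934
r87=1010111 pc5: +32 =966
r88=1011000 pc3: +8 =974
r89=1011001 pc4: +16 =990
r90=1011010 pc4: +16 =1006
r91=1011011 pc5: +32 =1038
r92=1011100 pc4: +16 =1054
r93=1011101 pc5: +32 =1086

Answer: 1086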